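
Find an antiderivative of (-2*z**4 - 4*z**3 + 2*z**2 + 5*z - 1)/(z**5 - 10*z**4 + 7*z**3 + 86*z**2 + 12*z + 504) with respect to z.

Factor the denominator: (z - 7)*(z - 6)*(z + 3)*(z**2 + 4).
Partial-fraction decomposition: (z - 2)/(8*(z**2 + 4)) - 2/(45*(z + 3)) + 671/(72*(z - 6)) - 57/(5*(z - 7)).
Integrate each term; A/(z−a) gives A·log|z−a|; the (Bz+D)/(z²+p²) term gives a log and an atan.

-57*log(z - 7)/5 + 671*log(z - 6)/72 - 2*log(z + 3)/45 + log(z**2 + 4)/16 - atan(z/2)/8 + C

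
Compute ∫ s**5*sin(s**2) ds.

Let u = s², du = 2s ds; rewrite as (1/2)∫ u^2·sin(1u) du.
Now integrate by parts 2 times.

-s**4*cos(s**2)/2 + s**2*sin(s**2) + cos(s**2) + C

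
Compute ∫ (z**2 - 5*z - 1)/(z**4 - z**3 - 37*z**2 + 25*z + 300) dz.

Factor the denominator: (z - 5)*(z - 4)*(z + 3)*(z + 5).
Partial-fraction decomposition: -49/(180*(z + 5)) + 23/(112*(z + 3)) + 5/(63*(z - 4)) - 1/(80*(z - 5)).
Integrate each term: A/(z−a) contributes A·log|z−a|.

-log(z - 5)/80 + 5*log(z - 4)/63 + 23*log(z + 3)/112 - 49*log(z + 5)/180 + C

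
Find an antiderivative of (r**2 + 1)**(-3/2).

r/sqrt(r**2 + 1) + C

Substitute r = tan(θ), so dr = sec(θ)^2 dθ and the radical becomes sqrt(r**2 + 1) = sec(θ) by the Pythagorean identity.
Integrate the resulting trig expression in θ, then back-substitute tan(θ) = r, sec(θ) = sqrt(r**2 + 1) (absorbing any constant into C).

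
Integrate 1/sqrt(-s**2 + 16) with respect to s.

asin(s/4) + C

Substitute s = 4·sin(θ), so ds = 4·cos(θ) dθ and the radical becomes sqrt(-s**2 + 16) = 4·cos(θ) by the Pythagorean identity.
Integrate the resulting trig expression in θ, then back-substitute θ = asin(s/4), sin(θ) = s/4, cos(θ) = sqrt(-s**2 + 16)/4 (absorbing any constant into C).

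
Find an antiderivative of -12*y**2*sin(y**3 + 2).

Let u = y**3 + 2, so du = (3*y**2) dy.
Rewriting, the integral becomes -4·∫ sin(u) du = -4·-cos(u).
Substituting back, u = y**3 + 2.

4*cos(y**3 + 2) + C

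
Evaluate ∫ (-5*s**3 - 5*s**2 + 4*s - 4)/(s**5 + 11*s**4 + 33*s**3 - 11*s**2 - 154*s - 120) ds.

Factor the denominator: (s - 2)*(s + 1)*(s + 3)*(s + 4)*(s + 5).
Partial-fraction decomposition: 17/(2*(s + 5)) - 110/(9*(s + 4)) + 37/(10*(s + 3)) + 1/(9*(s + 1)) - 4/(45*(s - 2)).
Integrate each term: A/(s−a) contributes A·log|s−a|.

-4*log(s - 2)/45 + log(s + 1)/9 + 37*log(s + 3)/10 - 110*log(s + 4)/9 + 17*log(s + 5)/2 + C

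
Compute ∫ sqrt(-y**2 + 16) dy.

y*sqrt(-y**2 + 16)/2 + 8*asin(y/4) + C

Substitute y = 4·sin(θ), so dy = 4·cos(θ) dθ and the radical becomes sqrt(-y**2 + 16) = 4·cos(θ) by the Pythagorean identity.
Integrate the resulting trig expression in θ, then back-substitute θ = asin(y/4), sin(θ) = y/4, cos(θ) = sqrt(-y**2 + 16)/4 (absorbing any constant into C).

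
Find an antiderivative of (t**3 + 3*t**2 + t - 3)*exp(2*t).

Use integration by parts with u = t**3 + 3*t**2 + t - 3, dv = exp(2*t) dt, so v = exp(2*t)/2.
Apply parts 3 times (tabular method): alternate signs, differentiate u down to 0, integrate dv up.

(4*t**3 + 6*t**2 - 2*t - 11)*exp(2*t)/8 + C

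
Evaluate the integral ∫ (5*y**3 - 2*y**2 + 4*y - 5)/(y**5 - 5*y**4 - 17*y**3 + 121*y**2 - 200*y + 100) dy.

Factor the denominator: (y - 5)*(y - 2)**2*(y - 1)*(y + 5).
Partial-fraction decomposition: -5/(21*(y + 5)) - 1/(12*(y - 1)) - 83/(63*(y - 2)) - 5/(3*(y - 2)**2) + 59/(36*(y - 5)).
Integrate each term; A/(y−a) gives A·log|y−a|; A/(y−a)² gives −A/(y−a).

59*log(y - 5)/36 - 83*log(y - 2)/63 - log(y - 1)/12 - 5*log(y + 5)/21 + 5/(3*y - 6) + C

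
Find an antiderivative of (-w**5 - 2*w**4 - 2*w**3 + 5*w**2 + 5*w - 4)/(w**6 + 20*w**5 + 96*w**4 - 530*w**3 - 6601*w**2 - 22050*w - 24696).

Factor the denominator: (w - 7)*(w + 3)*(w + 4)*(w + 6)*(w + 7)**2.
Partial-fraction decomposition: 328201/(4704*(w + 7)) + 4299/(56*(w + 7)**2) - 2881/(39*(w + 6)) + 116/(33*(w + 4)) - 161/(480*(w + 3)) - 22019/(280280*(w - 7)).
Integrate each term; A/(w−a) gives A·log|w−a|; A/(w−a)² gives −A/(w−a).

-22019*log(w - 7)/280280 - 161*log(w + 3)/480 + 116*log(w + 4)/33 - 2881*log(w + 6)/39 + 328201*log(w + 7)/4704 - 4299/(56*w + 392) + C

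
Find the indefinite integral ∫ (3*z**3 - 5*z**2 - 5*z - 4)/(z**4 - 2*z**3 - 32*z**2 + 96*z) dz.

Factor the denominator: z*(z - 4)**2*(z + 6).
Partial-fraction decomposition: 401/(300*(z + 6)) + 341/(200*(z - 4)) + 11/(5*(z - 4)**2) - 1/(24*z).
Integrate each term; A/(z−a) gives A·log|z−a|; A/(z−a)² gives −A/(z−a).

-log(z)/24 + 341*log(z - 4)/200 + 401*log(z + 6)/300 - 11/(5*z - 20) + C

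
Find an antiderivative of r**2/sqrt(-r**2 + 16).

Substitute r = 4·sin(θ), so dr = 4·cos(θ) dθ and the radical becomes sqrt(-r**2 + 16) = 4·cos(θ) by the Pythagorean identity.
Integrate the resulting trig expression in θ, then back-substitute θ = asin(r/4), sin(θ) = r/4, cos(θ) = sqrt(-r**2 + 16)/4 (absorbing any constant into C).

-r*sqrt(-r**2 + 16)/2 + 8*asin(r/4) + C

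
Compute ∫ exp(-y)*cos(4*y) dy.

Let I denote the integral. Integrate by parts with u = cos(4*y), dv = exp(-y) dy, so v = -exp(-y): I = -exp(-y)*cos(4*y) − 4·∫ exp(-y)*sin(4*y) dy.
Apply parts again with u = sin(4*y), dv = exp(-y) dy: ∫ exp(-y)*sin(4*y) dy = -exp(-y)*sin(4*y) + 4·I. Substituting back brings back I: I = 4*exp(-y)*sin(4*y) - exp(-y)*cos(4*y) − 16·I.
Solving for I: (1 + 16)·I equals the remaining terms, so I = (1/17)·(4*exp(-y)*sin(4*y) - exp(-y)*cos(4*y)).

4*exp(-y)*sin(4*y)/17 - exp(-y)*cos(4*y)/17 + C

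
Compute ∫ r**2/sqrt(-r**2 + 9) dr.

-r*sqrt(-r**2 + 9)/2 + 9*asin(r/3)/2 + C

Substitute r = 3·sin(θ), so dr = 3·cos(θ) dθ and the radical becomes sqrt(-r**2 + 9) = 3·cos(θ) by the Pythagorean identity.
Integrate the resulting trig expression in θ, then back-substitute θ = asin(r/3), sin(θ) = r/3, cos(θ) = sqrt(-r**2 + 9)/3 (absorbing any constant into C).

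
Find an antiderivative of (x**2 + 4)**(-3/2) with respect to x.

Substitute x = 2·tan(θ), so dx = 2·sec(θ)^2 dθ and the radical becomes sqrt(x**2 + 4) = 2·sec(θ) by the Pythagorean identity.
Integrate the resulting trig expression in θ, then back-substitute tan(θ) = x/2, sec(θ) = sqrt(x**2 + 4)/2 (absorbing any constant into C).

x/(4*sqrt(x**2 + 4)) + C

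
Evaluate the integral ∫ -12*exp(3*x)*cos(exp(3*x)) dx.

-4*sin(exp(3*x)) + C

Let u = exp(3*x), so du = (3*exp(3*x)) dx.
Rewriting, the integral becomes -4·∫ cos(u) du = -4·sin(u).
Substituting back, u = exp(3*x).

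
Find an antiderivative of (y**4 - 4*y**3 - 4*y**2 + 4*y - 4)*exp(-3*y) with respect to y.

Use integration by parts with u = y**4 - 4*y**3 - 4*y**2 + 4*y - 4, dv = exp(-3*y) dy, so v = -exp(-3*y)/3.
Apply parts 4 times (tabular method): alternate signs, differentiate u down to 0, integrate dv up.

(-27*y**4 + 72*y**3 + 180*y**2 + 12*y + 112)*exp(-3*y)/81 + C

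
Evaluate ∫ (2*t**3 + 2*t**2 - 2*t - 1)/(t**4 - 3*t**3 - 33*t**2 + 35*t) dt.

Factor the denominator: t*(t - 7)*(t - 1)*(t + 5).
Partial-fraction decomposition: 191/(360*(t + 5)) - 1/(36*(t - 1)) + 769/(504*(t - 7)) - 1/(35*t).
Integrate each term: A/(t−a) contributes A·log|t−a|.

-log(t)/35 + 769*log(t - 7)/504 - log(t - 1)/36 + 191*log(t + 5)/360 + C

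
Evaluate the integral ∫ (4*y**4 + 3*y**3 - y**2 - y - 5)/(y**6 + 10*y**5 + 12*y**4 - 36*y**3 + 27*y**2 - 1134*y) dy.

Factor the denominator: y*(y - 3)*(y + 6)*(y + 7)*(y**2 + 9).
Partial-fraction decomposition: 2*(321*y + 334)/(3915*(y**2 + 9)) - 2132/(1015*(y + 7)) + 4501/(2430*(y + 6)) + 97/(1215*(y - 3)) + 5/(1134*y).
Integrate each term; A/(y−a) gives A·log|y−a|; the (By+D)/(y²+p²) term gives a log and an atan.

5*log(y)/1134 + 97*log(y - 3)/1215 + 4501*log(y + 6)/2430 - 2132*log(y + 7)/1015 + 107*log(y**2 + 9)/1305 + 668*atan(y/3)/11745 + C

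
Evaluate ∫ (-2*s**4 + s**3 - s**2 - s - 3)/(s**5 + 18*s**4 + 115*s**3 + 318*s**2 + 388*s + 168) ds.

Factor the denominator: (s + 1)*(s + 2)**2*(s + 6)*(s + 7).
Partial-fraction decomposition: -173/(5*(s + 7)) + 2841/(80*(s + 6)) - 217/(80*(s + 2)) + 9/(4*(s + 2)**2) - 1/(5*(s + 1)).
Integrate each term; A/(s−a) gives A·log|s−a|; A/(s−a)² gives −A/(s−a).

-log(s + 1)/5 - 217*log(s + 2)/80 + 2841*log(s + 6)/80 - 173*log(s + 7)/5 - 9/(4*s + 8) + C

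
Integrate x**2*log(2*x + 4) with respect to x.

x**3*log(2*x + 4)/3 - x**3/9 + x**2/3 - 4*x/3 + 8*log(x + 2)/3 + C

Use integration by parts with u = log(2*x + 4), dv = x**2 dx.
Then du = 2/(2*x + 4) dx and v = x**3/3.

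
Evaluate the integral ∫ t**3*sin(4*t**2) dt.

Let u = t², du = 2t dt; rewrite as (1/2)∫ u^1·sin(4u) du.
Now integrate by parts 1 time.

-t**2*cos(4*t**2)/8 + sin(4*t**2)/32 + C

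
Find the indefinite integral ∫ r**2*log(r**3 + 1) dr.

Let u = r**3 + 1, so du = (3*r**2) dr.
The integral becomes (1/3)·∫ log(u) du; integrate by parts with u′=log(u), dv′=du.

r**3*log(r**3 + 1)/3 - r**3/3 + log(r**3 + 1)/3 + C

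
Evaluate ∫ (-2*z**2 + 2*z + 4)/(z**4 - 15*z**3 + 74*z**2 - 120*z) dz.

Factor the denominator: z*(z - 6)*(z - 5)*(z - 4).
Partial-fraction decomposition: -5/(2*(z - 4)) + 36/(5*(z - 5)) - 14/(3*(z - 6)) - 1/(30*z).
Integrate each term: A/(z−a) contributes A·log|z−a|.

-log(z)/30 - 14*log(z - 6)/3 + 36*log(z - 5)/5 - 5*log(z - 4)/2 + C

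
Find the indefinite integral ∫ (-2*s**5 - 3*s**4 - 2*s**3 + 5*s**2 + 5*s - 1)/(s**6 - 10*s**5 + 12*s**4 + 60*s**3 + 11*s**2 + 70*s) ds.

Factor the denominator: s*(s - 7)*(s - 5)*(s + 2)*(s**2 + 1).
Partial-fraction decomposition: (67*s + 49)/(650*(s**2 + 1)) - 41/(630*(s + 2)) + 4113/(910*(s - 5)) - 10306/(1575*(s - 7)) - 1/(70*s).
Integrate each term; A/(s−a) gives A·log|s−a|; the (Bs+D)/(s²+p²) term gives a log and an atan.

-log(s)/70 - 10306*log(s - 7)/1575 + 4113*log(s - 5)/910 - 41*log(s + 2)/630 + 67*log(s**2 + 1)/1300 + 49*atan(s)/650 + C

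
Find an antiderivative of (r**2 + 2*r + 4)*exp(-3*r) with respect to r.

(-9*r**2 - 24*r - 44)*exp(-3*r)/27 + C

Use integration by parts with u = r**2 + 2*r + 4, dv = exp(-3*r) dr, so v = -exp(-3*r)/3.
Apply parts 2 times (tabular method): alternate signs, differentiate u down to 0, integrate dv up.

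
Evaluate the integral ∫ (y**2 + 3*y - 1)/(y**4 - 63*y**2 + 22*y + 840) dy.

53*log(y - 6)/130 - 13*log(y - 5)/36 + log(y + 4)/90 - 3*log(y + 7)/52 + C

Factor the denominator: (y - 6)*(y - 5)*(y + 4)*(y + 7).
Partial-fraction decomposition: -3/(52*(y + 7)) + 1/(90*(y + 4)) - 13/(36*(y - 5)) + 53/(130*(y - 6)).
Integrate each term: A/(y−a) contributes A·log|y−a|.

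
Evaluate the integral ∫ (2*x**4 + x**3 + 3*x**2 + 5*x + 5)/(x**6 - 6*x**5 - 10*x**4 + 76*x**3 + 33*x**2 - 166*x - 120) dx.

Factor the denominator: (x - 5)*(x - 4)*(x - 2)*(x + 1)**2*(x + 3).
Partial-fraction decomposition: -19/(140*(x + 3)) + 13/(450*(x + 1)) - 1/(45*(x + 1)**2) + 67/(270*(x - 2)) - 649/(350*(x - 4)) + 185/(108*(x - 5)).
Integrate each term; A/(x−a) gives A·log|x−a|; A/(x−a)² gives −A/(x−a).

185*log(x - 5)/108 - 649*log(x - 4)/350 + 67*log(x - 2)/270 + 13*log(x + 1)/450 - 19*log(x + 3)/140 + 1/(45*x + 45) + C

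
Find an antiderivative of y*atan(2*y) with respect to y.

y**2*atan(2*y)/2 - y/4 + atan(2*y)/8 + C

Use integration by parts with u = arctan(2*y), dv = y dy.
Then du = 2/(4*y**2 + 1) dy.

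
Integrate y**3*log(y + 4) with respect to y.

Use integration by parts with u = log(y + 4), dv = y**3 dy.
Then du = 1/(y + 4) dy and v = y**4/4.

y**4*log(y + 4)/4 - y**4/16 + y**3/3 - 2*y**2 + 16*y - 64*log(y + 4) + C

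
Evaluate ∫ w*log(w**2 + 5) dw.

w**2*log(w**2 + 5)/2 - w**2/2 + 5*log(w**2 + 5)/2 + C

Let u = w**2 + 5, so du = (2*w) dw.
The integral becomes (1/2)·∫ log(u) du; integrate by parts with u′=log(u), dv′=du.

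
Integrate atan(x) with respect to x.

x*atan(x) - log(x**2 + 1)/2 + C

Use integration by parts with u = arctan(x), dv = dx.
Then du = 1/(x**2 + 1) dx.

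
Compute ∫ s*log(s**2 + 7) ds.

s**2*log(s**2 + 7)/2 - s**2/2 + 7*log(s**2 + 7)/2 + C

Let u = s**2 + 7, so du = (2*s) ds.
The integral becomes (1/2)·∫ log(u) du; integrate by parts with u′=log(u), dv′=du.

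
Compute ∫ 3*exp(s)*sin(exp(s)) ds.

-3*cos(exp(s)) + C

Let u = exp(s), so du = (exp(s)) ds.
Rewriting, the integral becomes 3·∫ sin(u) du = 3·-cos(u).
Substituting back, u = exp(s).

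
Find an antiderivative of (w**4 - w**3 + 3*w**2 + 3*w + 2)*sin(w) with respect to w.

-w**4*cos(w) + 4*w**3*sin(w) + w**3*cos(w) - 3*w**2*sin(w) + 9*w**2*cos(w) - 18*w*sin(w) - 9*w*cos(w) + 9*sin(w) - 20*cos(w) + C

Use integration by parts with u = w**4 - w**3 + 3*w**2 + 3*w + 2, dv = sin(w) dw, so v = -cos(w).
Apply parts 4 times (tabular method): alternate signs, differentiate u down to 0, integrate dv up.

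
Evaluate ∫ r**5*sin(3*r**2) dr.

Let u = r², du = 2r dr; rewrite as (1/2)∫ u^2·sin(3u) du.
Now integrate by parts 2 times.

-r**4*cos(3*r**2)/6 + r**2*sin(3*r**2)/9 + cos(3*r**2)/27 + C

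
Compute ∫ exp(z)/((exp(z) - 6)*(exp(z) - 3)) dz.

log(exp(z) - 6)/3 - log(exp(z) - 3)/3 + C

Let u = e^z, du = e^z dz.
The integral becomes ∫ du/((u-6)(u-3)); decompose into partial fractions.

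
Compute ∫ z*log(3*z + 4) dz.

z**2*log(3*z + 4)/2 - z**2/4 + 2*z/3 - 8*log(3*z + 4)/9 + C

Use integration by parts with u = log(3*z + 4), dv = z dz.
Then du = 3/(3*z + 4) dz and v = z**2/2.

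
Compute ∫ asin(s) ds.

Use integration by parts with u = arcsin(s), dv = ds.
Then du = 1/sqrt(-s**2 + 1) ds.

s*asin(s) + sqrt(-s**2 + 1) + C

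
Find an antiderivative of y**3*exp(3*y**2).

(3*y**2 - 1)*exp(3*y**2)/18 + C

Let u = y², du = 2y dy; rewrite as (1/2)∫ u^1·exp(3u) du.
Now integrate by parts 1 time.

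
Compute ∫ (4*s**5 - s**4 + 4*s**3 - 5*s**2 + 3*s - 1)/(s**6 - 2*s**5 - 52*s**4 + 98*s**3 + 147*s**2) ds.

Factor the denominator: s**2*(s - 7)*(s - 3)*(s + 1)*(s + 7).
Partial-fraction decomposition: 5939/(3430*(s + 7)) - 3/(32*(s + 1)) - 481/(720*(s - 3)) + 32987/(10976*(s - 7)) + 11/(441*s) - 1/(147*s**2).
Integrate each term; A/(s−a) gives A·log|s−a|; A/(s−a)² gives −A/(s−a).

11*log(s)/441 + 32987*log(s - 7)/10976 - 481*log(s - 3)/720 - 3*log(s + 1)/32 + 5939*log(s + 7)/3430 + 1/(147*s) + C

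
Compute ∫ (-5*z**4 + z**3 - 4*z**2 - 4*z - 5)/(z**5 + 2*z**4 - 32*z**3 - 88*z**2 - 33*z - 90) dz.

-6437*log(z - 6)/3663 + 461*log(z + 3)/180 - 3335*log(z + 5)/572 + 32*log(z**2 + 1)/2405 + 361*atan(z)/4810 + C

Factor the denominator: (z - 6)*(z + 3)*(z + 5)*(z**2 + 1).
Partial-fraction decomposition: (128*z + 361)/(4810*(z**2 + 1)) - 3335/(572*(z + 5)) + 461/(180*(z + 3)) - 6437/(3663*(z - 6)).
Integrate each term; A/(z−a) gives A·log|z−a|; the (Bz+D)/(z²+p²) term gives a log and an atan.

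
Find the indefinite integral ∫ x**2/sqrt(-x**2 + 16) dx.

Substitute x = 4·sin(θ), so dx = 4·cos(θ) dθ and the radical becomes sqrt(-x**2 + 16) = 4·cos(θ) by the Pythagorean identity.
Integrate the resulting trig expression in θ, then back-substitute θ = asin(x/4), sin(θ) = x/4, cos(θ) = sqrt(-x**2 + 16)/4 (absorbing any constant into C).

-x*sqrt(-x**2 + 16)/2 + 8*asin(x/4) + C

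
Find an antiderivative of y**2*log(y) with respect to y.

Use integration by parts with u = log(y), dv = y**2 dy.
Then du = 1/y dy and v = y**3/3.

y**3*log(y)/3 - y**3/9 + C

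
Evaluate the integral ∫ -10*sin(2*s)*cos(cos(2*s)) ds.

Let u = cos(2*s), so du = (-2*sin(2*s)) ds.
Rewriting, the integral becomes 5·∫ cos(u) du = 5·sin(u).
Substituting back, u = cos(2*s).

5*sin(cos(2*s)) + C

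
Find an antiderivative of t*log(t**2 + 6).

Let u = t**2 + 6, so du = (2*t) dt.
The integral becomes (1/2)·∫ log(u) du; integrate by parts with u′=log(u), dv′=du.

t**2*log(t**2 + 6)/2 - t**2/2 + 3*log(t**2 + 6) + C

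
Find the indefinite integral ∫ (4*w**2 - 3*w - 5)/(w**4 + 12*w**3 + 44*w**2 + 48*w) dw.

Factor the denominator: w*(w + 2)*(w + 4)*(w + 6).
Partial-fraction decomposition: -157/(48*(w + 6)) + 71/(16*(w + 4)) - 17/(16*(w + 2)) - 5/(48*w).
Integrate each term: A/(w−a) contributes A·log|w−a|.

-5*log(w)/48 - 17*log(w + 2)/16 + 71*log(w + 4)/16 - 157*log(w + 6)/48 + C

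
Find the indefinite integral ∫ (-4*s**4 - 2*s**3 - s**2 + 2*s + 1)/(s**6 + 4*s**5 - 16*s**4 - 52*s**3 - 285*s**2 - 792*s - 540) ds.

Factor the denominator: (s - 5)*(s + 1)*(s + 2)*(s + 6)*(s**2 + 9).
Partial-fraction decomposition: -(8504*s + 24891)/(49725*(s**2 + 9)) + 4799/(9900*(s + 6)) - 55/(364*(s + 2)) + 1/(75*(s + 1)) - 691/(3927*(s - 5)).
Integrate each term; A/(s−a) gives A·log|s−a|; the (Bs+D)/(s²+p²) term gives a log and an atan.

-691*log(s - 5)/3927 + log(s + 1)/75 - 55*log(s + 2)/364 + 4799*log(s + 6)/9900 - 4252*log(s**2 + 9)/49725 - 8297*atan(s/3)/49725 + C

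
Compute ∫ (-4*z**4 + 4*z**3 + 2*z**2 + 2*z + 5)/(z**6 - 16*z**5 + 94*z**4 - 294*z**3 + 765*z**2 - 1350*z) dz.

Factor the denominator: z*(z - 6)*(z - 5)**2*(z**2 + 9).
Partial-fraction decomposition: (3539*z + 38724)/(78030*(z**2 + 9)) + 45167/(2890*(z - 5)) + 387/(34*(z - 5)**2) - 4231/(270*(z - 6)) - 1/(270*z).
Integrate each term; A/(z−a) gives A·log|z−a|; the (Bz+D)/(z²+p²) term gives a log and an atan.

-log(z)/270 - 4231*log(z - 6)/270 + 45167*log(z - 5)/2890 + 3539*log(z**2 + 9)/156060 + 6454*atan(z/3)/39015 - 387/(34*z - 170) + C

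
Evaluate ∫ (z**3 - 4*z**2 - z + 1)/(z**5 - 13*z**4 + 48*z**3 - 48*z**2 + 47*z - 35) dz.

Factor the denominator: (z - 7)*(z - 5)*(z - 1)*(z**2 + 1).
Partial-fraction decomposition: -(93*z + 101)/(1300*(z**2 + 1)) - 1/(16*(z - 1)) - 21/(208*(z - 5)) + 47/(200*(z - 7)).
Integrate each term; A/(z−a) gives A·log|z−a|; the (Bz+D)/(z²+p²) term gives a log and an atan.

47*log(z - 7)/200 - 21*log(z - 5)/208 - log(z - 1)/16 - 93*log(z**2 + 1)/2600 - 101*atan(z)/1300 + C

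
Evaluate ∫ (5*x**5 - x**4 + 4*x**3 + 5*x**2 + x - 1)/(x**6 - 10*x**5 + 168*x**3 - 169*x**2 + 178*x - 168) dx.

Factor the denominator: (x - 7)*(x - 6)*(x - 1)*(x + 4)*(x**2 + 1).
Partial-fraction decomposition: (492*x + 769)/(31450*(x**2 + 1)) + 5557/(9350*(x + 4)) + 13/(300*(x - 1)) - 38633/(1850*(x - 6)) + 83257/(3300*(x - 7)).
Integrate each term; A/(x−a) gives A·log|x−a|; the (Bx+D)/(x²+p²) term gives a log and an atan.

83257*log(x - 7)/3300 - 38633*log(x - 6)/1850 + 13*log(x - 1)/300 + 5557*log(x + 4)/9350 + 123*log(x**2 + 1)/15725 + 769*atan(x)/31450 + C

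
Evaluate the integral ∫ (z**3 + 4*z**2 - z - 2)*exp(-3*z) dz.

(-9*z**3 - 45*z**2 - 21*z + 11)*exp(-3*z)/27 + C

Use integration by parts with u = z**3 + 4*z**2 - z - 2, dv = exp(-3*z) dz, so v = -exp(-3*z)/3.
Apply parts 3 times (tabular method): alternate signs, differentiate u down to 0, integrate dv up.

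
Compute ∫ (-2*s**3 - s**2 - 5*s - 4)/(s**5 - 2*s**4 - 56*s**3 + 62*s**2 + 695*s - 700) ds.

Factor the denominator: (s - 7)*(s - 4)*(s - 1)*(s + 5)**2.
Partial-fraction decomposition: 337/(3888*(s + 5)) - 41/(108*(s + 5)**2) - 1/(54*(s - 1)) + 56/(243*(s - 4)) - 43/(144*(s - 7)).
Integrate each term; A/(s−a) gives A·log|s−a|; A/(s−a)² gives −A/(s−a).

-43*log(s - 7)/144 + 56*log(s - 4)/243 - log(s - 1)/54 + 337*log(s + 5)/3888 + 41/(108*s + 540) + C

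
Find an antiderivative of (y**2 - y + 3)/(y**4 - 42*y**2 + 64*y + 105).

23*log(y - 5)/144 - 9*log(y - 3)/80 + 5*log(y + 1)/144 - 59*log(y + 7)/720 + C

Factor the denominator: (y - 5)*(y - 3)*(y + 1)*(y + 7).
Partial-fraction decomposition: -59/(720*(y + 7)) + 5/(144*(y + 1)) - 9/(80*(y - 3)) + 23/(144*(y - 5)).
Integrate each term: A/(y−a) contributes A·log|y−a|.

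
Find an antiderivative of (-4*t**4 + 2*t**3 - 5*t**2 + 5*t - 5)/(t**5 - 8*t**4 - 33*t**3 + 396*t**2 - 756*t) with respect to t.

Factor the denominator: t*(t - 6)**2*(t - 3)*(t + 7).
Partial-fraction decomposition: -2115/(2366*(t + 7)) - 61/(54*(t - 3)) - 12065/(6084*(t - 6)) - 4907/(234*(t - 6)**2) + 5/(756*t).
Integrate each term; A/(t−a) gives A·log|t−a|; A/(t−a)² gives −A/(t−a).

5*log(t)/756 - 12065*log(t - 6)/6084 - 61*log(t - 3)/54 - 2115*log(t + 7)/2366 + 4907/(234*t - 1404) + C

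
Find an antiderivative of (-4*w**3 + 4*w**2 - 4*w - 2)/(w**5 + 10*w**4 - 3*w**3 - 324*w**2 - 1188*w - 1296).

-373*log(w - 6)/4860 + 2918*log(w + 3)/243 - 167*log(w + 4)/10 + 515*log(w + 6)/108 + 154/(27*w + 81) + C

Factor the denominator: (w - 6)*(w + 3)**2*(w + 4)*(w + 6).
Partial-fraction decomposition: 515/(108*(w + 6)) - 167/(10*(w + 4)) + 2918/(243*(w + 3)) - 154/(27*(w + 3)**2) - 373/(4860*(w - 6)).
Integrate each term; A/(w−a) gives A·log|w−a|; A/(w−a)² gives −A/(w−a).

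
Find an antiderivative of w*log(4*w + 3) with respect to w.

w**2*log(4*w + 3)/2 - w**2/4 + 3*w/8 - 9*log(4*w + 3)/32 + C

Use integration by parts with u = log(4*w + 3), dv = w dw.
Then du = 4/(4*w + 3) dw and v = w**2/2.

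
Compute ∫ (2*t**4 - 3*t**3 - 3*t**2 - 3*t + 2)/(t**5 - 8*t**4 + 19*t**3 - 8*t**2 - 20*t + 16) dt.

131*log(t - 4)/30 - 59*log(t - 2)/18 + 5*log(t - 1)/6 + 7*log(t + 1)/90 - 4/(3*t - 6) + C

Factor the denominator: (t - 4)*(t - 2)**2*(t - 1)*(t + 1).
Partial-fraction decomposition: 7/(90*(t + 1)) + 5/(6*(t - 1)) - 59/(18*(t - 2)) + 4/(3*(t - 2)**2) + 131/(30*(t - 4)).
Integrate each term; A/(t−a) gives A·log|t−a|; A/(t−a)² gives −A/(t−a).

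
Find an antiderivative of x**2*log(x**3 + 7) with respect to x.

x**3*log(x**3 + 7)/3 - x**3/3 + 7*log(x**3 + 7)/3 + C

Let u = x**3 + 7, so du = (3*x**2) dx.
The integral becomes (1/3)·∫ log(u) du; integrate by parts with u′=log(u), dv′=du.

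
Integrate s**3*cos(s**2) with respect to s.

Let u = s², du = 2s ds; rewrite as (1/2)∫ u^1·cos(1u) du.
Now integrate by parts 1 time.

s**2*sin(s**2)/2 + cos(s**2)/2 + C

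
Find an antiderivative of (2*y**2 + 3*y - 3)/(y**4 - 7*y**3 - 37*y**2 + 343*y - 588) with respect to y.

29*log(y - 7)/42 - 41*log(y - 4)/33 + 3*log(y - 3)/5 - 37*log(y + 7)/770 + C

Factor the denominator: (y - 7)*(y - 4)*(y - 3)*(y + 7).
Partial-fraction decomposition: -37/(770*(y + 7)) + 3/(5*(y - 3)) - 41/(33*(y - 4)) + 29/(42*(y - 7)).
Integrate each term: A/(y−a) contributes A·log|y−a|.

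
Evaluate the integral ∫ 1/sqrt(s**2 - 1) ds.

log(s + sqrt(s**2 - 1)) + C

Substitute s = sec(θ), so ds = sec(θ)*tan(θ) dθ and the radical becomes sqrt(s**2 - 1) = tan(θ) by the Pythagorean identity.
Integrate the resulting trig expression in θ, then back-substitute sec(θ) = s, tan(θ) = sqrt(s**2 - 1) (absorbing any constant into C).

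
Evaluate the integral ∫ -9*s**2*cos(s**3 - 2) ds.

Let u = s**3 - 2, so du = (3*s**2) ds.
Rewriting, the integral becomes -3·∫ cos(u) du = -3·sin(u).
Substituting back, u = s**3 - 2.

-3*sin(s**3 - 2) + C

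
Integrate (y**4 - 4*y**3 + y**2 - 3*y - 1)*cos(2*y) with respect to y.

y**4*sin(2*y)/2 - 2*y**3*sin(2*y) + y**3*cos(2*y) - y**2*sin(2*y) - 3*y**2*cos(2*y) + 3*y*sin(2*y)/2 - y*cos(2*y) + 3*cos(2*y)/4 + C

Use integration by parts with u = y**4 - 4*y**3 + y**2 - 3*y - 1, dv = cos(2*y) dy, so v = sin(2*y)/2.
Apply parts 4 times (tabular method): alternate signs, differentiate u down to 0, integrate dv up.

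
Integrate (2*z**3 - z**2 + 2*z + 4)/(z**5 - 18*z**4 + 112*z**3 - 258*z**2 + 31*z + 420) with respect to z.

655*log(z - 7)/192 - 239*log(z - 5)/24 + 124*log(z - 4)/15 - 55*log(z - 3)/32 - log(z + 1)/960 + C

Factor the denominator: (z - 7)*(z - 5)*(z - 4)*(z - 3)*(z + 1).
Partial-fraction decomposition: -1/(960*(z + 1)) - 55/(32*(z - 3)) + 124/(15*(z - 4)) - 239/(24*(z - 5)) + 655/(192*(z - 7)).
Integrate each term: A/(z−a) contributes A·log|z−a|.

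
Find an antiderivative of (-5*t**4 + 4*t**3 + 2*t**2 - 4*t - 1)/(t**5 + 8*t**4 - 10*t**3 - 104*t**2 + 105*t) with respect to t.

Factor the denominator: t*(t - 3)*(t - 1)*(t + 5)*(t + 7).
Partial-fraction decomposition: -3313/(280*(t + 7)) + 889/(120*(t + 5)) + 1/(24*(t - 1)) - 73/(120*(t - 3)) - 1/(105*t).
Integrate each term: A/(t−a) contributes A·log|t−a|.

-log(t)/105 - 73*log(t - 3)/120 + log(t - 1)/24 + 889*log(t + 5)/120 - 3313*log(t + 7)/280 + C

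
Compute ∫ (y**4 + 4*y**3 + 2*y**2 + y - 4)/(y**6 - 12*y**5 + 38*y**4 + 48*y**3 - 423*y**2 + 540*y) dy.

Factor the denominator: y*(y - 5)*(y - 4)*(y - 3)**2*(y + 3).
Partial-fraction decomposition: 1/(378*(y + 3)) + 145/(12*(y - 3)) + 103/(18*(y - 3)**2) - 136/(7*(y - 4)) + 147/(20*(y - 5)) - 1/(135*y).
Integrate each term; A/(y−a) gives A·log|y−a|; A/(y−a)² gives −A/(y−a).

-log(y)/135 + 147*log(y - 5)/20 - 136*log(y - 4)/7 + 145*log(y - 3)/12 + log(y + 3)/378 - 103/(18*y - 54) + C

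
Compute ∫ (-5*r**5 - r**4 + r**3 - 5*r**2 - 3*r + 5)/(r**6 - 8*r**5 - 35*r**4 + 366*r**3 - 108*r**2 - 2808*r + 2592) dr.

485213*log(r - 6)/194400 - 5399*log(r - 4)/840 + 2*log(r - 1)/525 + 269*log(r + 3)/1701 - 37211*log(r + 6)/30240 + 40153/(1080*r - 6480) + C

Factor the denominator: (r - 6)**2*(r - 4)*(r - 1)*(r + 3)*(r + 6).
Partial-fraction decomposition: -37211/(30240*(r + 6)) + 269/(1701*(r + 3)) + 2/(525*(r - 1)) - 5399/(840*(r - 4)) + 485213/(194400*(r - 6)) - 40153/(1080*(r - 6)**2).
Integrate each term; A/(r−a) gives A·log|r−a|; A/(r−a)² gives −A/(r−a).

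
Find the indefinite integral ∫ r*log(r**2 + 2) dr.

r**2*log(r**2 + 2)/2 - r**2/2 + log(r**2 + 2) + C

Let u = r**2 + 2, so du = (2*r) dr.
The integral becomes (1/2)·∫ log(u) du; integrate by parts with u′=log(u), dv′=du.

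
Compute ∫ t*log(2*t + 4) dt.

Use integration by parts with u = log(2*t + 4), dv = t dt.
Then du = 2/(2*t + 4) dt and v = t**2/2.

t**2*log(2*t + 4)/2 - t**2/4 + t - 2*log(t + 2) + C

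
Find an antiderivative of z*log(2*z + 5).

Use integration by parts with u = log(2*z + 5), dv = z dz.
Then du = 2/(2*z + 5) dz and v = z**2/2.

z**2*log(2*z + 5)/2 - z**2/4 + 5*z/4 - 25*log(2*z + 5)/8 + C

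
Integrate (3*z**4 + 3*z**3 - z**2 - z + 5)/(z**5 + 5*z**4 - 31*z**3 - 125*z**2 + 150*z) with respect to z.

log(z)/30 + 89*log(z - 5)/88 - 3*log(z - 1)/56 - 99*log(z + 5)/20 + 3215*log(z + 6)/462 + C

Factor the denominator: z*(z - 5)*(z - 1)*(z + 5)*(z + 6).
Partial-fraction decomposition: 3215/(462*(z + 6)) - 99/(20*(z + 5)) - 3/(56*(z - 1)) + 89/(88*(z - 5)) + 1/(30*z).
Integrate each term: A/(z−a) contributes A·log|z−a|.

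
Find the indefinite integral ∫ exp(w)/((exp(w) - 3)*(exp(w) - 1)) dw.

log(exp(w) - 3)/2 - log(exp(w) - 1)/2 + C

Let u = e^w, du = e^w dw.
The integral becomes ∫ du/((u-3)(u-1)); decompose into partial fractions.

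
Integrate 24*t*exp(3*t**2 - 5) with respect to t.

4*exp(3*t**2 - 5) + C

Let u = 3*t**2 - 5, so du = (6*t) dt.
Rewriting, the integral becomes 4·∫ e^u du = 4·e^u.
Substituting back, u = 3*t**2 - 5.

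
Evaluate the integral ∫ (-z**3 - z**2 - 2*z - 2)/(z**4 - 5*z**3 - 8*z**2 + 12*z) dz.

Factor the denominator: z*(z - 6)*(z - 1)*(z + 2).
Partial-fraction decomposition: -1/(8*(z + 2)) + 2/(5*(z - 1)) - 133/(120*(z - 6)) - 1/(6*z).
Integrate each term: A/(z−a) contributes A·log|z−a|.

-log(z)/6 - 133*log(z - 6)/120 + 2*log(z - 1)/5 - log(z + 2)/8 + C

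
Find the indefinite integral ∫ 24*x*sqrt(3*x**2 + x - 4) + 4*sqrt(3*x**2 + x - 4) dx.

Let u = 3*x**2 + x - 4, so du = (6*x + 1) dx.
Rewriting, the integral becomes 4·∫ √u du = 4·(2/3)u^(3/2).
Substituting back, u = 3*x**2 + x - 4.

8*(3*x**2 + x - 4)**(3/2)/3 + C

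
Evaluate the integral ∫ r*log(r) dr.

r**2*log(r)/2 - r**2/4 + C

Use integration by parts with u = log(r), dv = r dr.
Then du = 1/r dr and v = r**2/2.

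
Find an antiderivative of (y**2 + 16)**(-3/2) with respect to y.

Substitute y = 4·tan(θ), so dy = 4·sec(θ)^2 dθ and the radical becomes sqrt(y**2 + 16) = 4·sec(θ) by the Pythagorean identity.
Integrate the resulting trig expression in θ, then back-substitute tan(θ) = y/4, sec(θ) = sqrt(y**2 + 16)/4 (absorbing any constant into C).

y/(16*sqrt(y**2 + 16)) + C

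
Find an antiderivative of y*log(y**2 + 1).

Let u = y**2 + 1, so du = (2*y) dy.
The integral becomes (1/2)·∫ log(u) du; integrate by parts with u′=log(u), dv′=du.

y**2*log(y**2 + 1)/2 - y**2/2 + log(y**2 + 1)/2 + C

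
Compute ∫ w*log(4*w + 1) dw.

Use integration by parts with u = log(4*w + 1), dv = w dw.
Then du = 4/(4*w + 1) dw and v = w**2/2.

w**2*log(4*w + 1)/2 - w**2/4 + w/8 - log(4*w + 1)/32 + C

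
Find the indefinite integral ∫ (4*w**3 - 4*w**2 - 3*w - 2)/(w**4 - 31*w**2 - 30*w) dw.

Factor the denominator: w*(w - 6)*(w + 1)*(w + 5).
Partial-fraction decomposition: 587/(220*(w + 5)) - 1/(4*(w + 1)) + 50/(33*(w - 6)) + 1/(15*w).
Integrate each term: A/(w−a) contributes A·log|w−a|.

log(w)/15 + 50*log(w - 6)/33 - log(w + 1)/4 + 587*log(w + 5)/220 + C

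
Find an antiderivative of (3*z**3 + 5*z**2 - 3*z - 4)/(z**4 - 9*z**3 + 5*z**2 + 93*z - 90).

806*log(z - 6)/45 - 481*log(z - 5)/32 + log(z - 1)/80 + 31*log(z + 3)/288 + C

Factor the denominator: (z - 6)*(z - 5)*(z - 1)*(z + 3).
Partial-fraction decomposition: 31/(288*(z + 3)) + 1/(80*(z - 1)) - 481/(32*(z - 5)) + 806/(45*(z - 6)).
Integrate each term: A/(z−a) contributes A·log|z−a|.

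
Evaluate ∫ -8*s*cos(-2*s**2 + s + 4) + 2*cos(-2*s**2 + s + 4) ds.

Let u = 2*s**2 - s - 4, so du = (4*s - 1) ds.
Rewriting, the integral becomes -2·∫ cos(u) du = -2·sin(u).
Substituting back, u = 2*s**2 - s - 4.

2*sin(-2*s**2 + s + 4) + C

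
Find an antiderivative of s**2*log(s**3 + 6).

s**3*log(s**3 + 6)/3 - s**3/3 + 2*log(s**3 + 6) + C

Let u = s**3 + 6, so du = (3*s**2) ds.
The integral becomes (1/3)·∫ log(u) du; integrate by parts with u′=log(u), dv′=du.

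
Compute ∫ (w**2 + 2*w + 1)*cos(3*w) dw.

w**2*sin(3*w)/3 + 2*w*sin(3*w)/3 + 2*w*cos(3*w)/9 + 7*sin(3*w)/27 + 2*cos(3*w)/9 + C

Use integration by parts with u = w**2 + 2*w + 1, dv = cos(3*w) dw, so v = sin(3*w)/3.
Apply parts 2 times (tabular method): alternate signs, differentiate u down to 0, integrate dv up.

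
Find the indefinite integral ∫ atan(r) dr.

Use integration by parts with u = arctan(r), dv = dr.
Then du = 1/(r**2 + 1) dr.

r*atan(r) - log(r**2 + 1)/2 + C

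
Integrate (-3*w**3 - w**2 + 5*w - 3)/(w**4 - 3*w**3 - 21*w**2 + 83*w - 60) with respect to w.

Factor the denominator: (w - 4)*(w - 3)*(w - 1)*(w + 5).
Partial-fraction decomposition: -161/(216*(w + 5)) - 1/(18*(w - 1)) + 39/(8*(w - 3)) - 191/(27*(w - 4)).
Integrate each term: A/(w−a) contributes A·log|w−a|.

-191*log(w - 4)/27 + 39*log(w - 3)/8 - log(w - 1)/18 - 161*log(w + 5)/216 + C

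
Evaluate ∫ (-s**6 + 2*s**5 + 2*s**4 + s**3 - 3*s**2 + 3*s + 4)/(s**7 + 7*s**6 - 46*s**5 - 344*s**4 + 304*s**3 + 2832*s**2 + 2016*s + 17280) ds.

-14191*log(s - 6)/63360 + 47*log(s - 4)/1125 - 20836*log(s + 5)/2871 + 926903*log(s + 6)/144000 + 643*log(s**2 + 4)/464000 + 2351*atan(s/2)/232000 - 29977/(2400*s + 14400) + C

Factor the denominator: (s - 6)*(s - 4)*(s + 5)*(s + 6)**2*(s**2 + 4).
Partial-fraction decomposition: (643*s + 4702)/(232000*(s**2 + 4)) + 926903/(144000*(s + 6)) + 29977/(2400*(s + 6)**2) - 20836/(2871*(s + 5)) + 47/(1125*(s - 4)) - 14191/(63360*(s - 6)).
Integrate each term; A/(s−a) gives A·log|s−a|; the (Bs+D)/(s²+p²) term gives a log and an atan.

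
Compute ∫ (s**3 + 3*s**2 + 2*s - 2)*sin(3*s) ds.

Use integration by parts with u = s**3 + 3*s**2 + 2*s - 2, dv = sin(3*s) ds, so v = -cos(3*s)/3.
Apply parts 3 times (tabular method): alternate signs, differentiate u down to 0, integrate dv up.

-s**3*cos(3*s)/3 + s**2*sin(3*s)/3 - s**2*cos(3*s) + 2*s*sin(3*s)/3 - 4*s*cos(3*s)/9 + 4*sin(3*s)/27 + 8*cos(3*s)/9 + C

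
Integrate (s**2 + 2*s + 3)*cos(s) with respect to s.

s**2*sin(s) + 2*s*sin(s) + 2*s*cos(s) + sin(s) + 2*cos(s) + C

Use integration by parts with u = s**2 + 2*s + 3, dv = cos(s) ds, so v = sin(s).
Apply parts 2 times (tabular method): alternate signs, differentiate u down to 0, integrate dv up.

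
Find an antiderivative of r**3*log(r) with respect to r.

Use integration by parts with u = log(r), dv = r**3 dr.
Then du = 1/r dr and v = r**4/4.

r**4*log(r)/4 - r**4/16 + C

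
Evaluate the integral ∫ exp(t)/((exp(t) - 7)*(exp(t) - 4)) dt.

Let u = e^t, du = e^t dt.
The integral becomes ∫ du/((u-7)(u-4)); decompose into partial fractions.

log(exp(t) - 7)/3 - log(exp(t) - 4)/3 + C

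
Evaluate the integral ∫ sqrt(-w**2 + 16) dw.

w*sqrt(-w**2 + 16)/2 + 8*asin(w/4) + C

Substitute w = 4·sin(θ), so dw = 4·cos(θ) dθ and the radical becomes sqrt(-w**2 + 16) = 4·cos(θ) by the Pythagorean identity.
Integrate the resulting trig expression in θ, then back-substitute θ = asin(w/4), sin(θ) = w/4, cos(θ) = sqrt(-w**2 + 16)/4 (absorbing any constant into C).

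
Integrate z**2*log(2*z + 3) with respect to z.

z**3*log(2*z + 3)/3 - z**3/9 + z**2/4 - 3*z/4 + 9*log(2*z + 3)/8 + C

Use integration by parts with u = log(2*z + 3), dv = z**2 dz.
Then du = 2/(2*z + 3) dz and v = z**3/3.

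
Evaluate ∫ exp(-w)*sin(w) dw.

Let I denote the integral. Integrate by parts with u = sin(w), dv = exp(-w) dw, so v = -exp(-w): I = -exp(-w)*sin(w) + ∫ exp(-w)*cos(w) dw.
Apply parts again with u = cos(w), dv = exp(-w) dw: ∫ exp(-w)*cos(w) dw = -exp(-w)*cos(w) − I. Substituting back brings back I: I = -exp(-w)*sin(w) - exp(-w)*cos(w) − I.
Solving for I: (1 + 1)·I equals the remaining terms, so I = (1/2)·(-exp(-w)*sin(w) - exp(-w)*cos(w)).

-exp(-w)*sin(w)/2 - exp(-w)*cos(w)/2 + C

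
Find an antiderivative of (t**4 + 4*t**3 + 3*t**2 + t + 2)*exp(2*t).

Use integration by parts with u = t**4 + 4*t**3 + 3*t**2 + t + 2, dv = exp(2*t) dt, so v = exp(2*t)/2.
Apply parts 4 times (tabular method): alternate signs, differentiate u down to 0, integrate dv up.

(2*t**4 + 4*t**3 + 2*t + 3)*exp(2*t)/4 + C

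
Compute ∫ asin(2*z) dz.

z*asin(2*z) + sqrt(-4*z**2 + 1)/2 + C

Use integration by parts with u = arcsin(2*z), dv = dz.
Then du = 2/sqrt(-4*z**2 + 1) dz.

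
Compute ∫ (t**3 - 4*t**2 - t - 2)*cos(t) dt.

t**3*sin(t) - 4*t**2*sin(t) + 3*t**2*cos(t) - 7*t*sin(t) - 8*t*cos(t) + 6*sin(t) - 7*cos(t) + C

Use integration by parts with u = t**3 - 4*t**2 - t - 2, dv = cos(t) dt, so v = sin(t).
Apply parts 3 times (tabular method): alternate signs, differentiate u down to 0, integrate dv up.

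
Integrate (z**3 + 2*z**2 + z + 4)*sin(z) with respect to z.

Use integration by parts with u = z**3 + 2*z**2 + z + 4, dv = sin(z) dz, so v = -cos(z).
Apply parts 3 times (tabular method): alternate signs, differentiate u down to 0, integrate dv up.

-z**3*cos(z) + 3*z**2*sin(z) - 2*z**2*cos(z) + 4*z*sin(z) + 5*z*cos(z) - 5*sin(z) + C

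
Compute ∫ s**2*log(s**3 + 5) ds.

s**3*log(s**3 + 5)/3 - s**3/3 + 5*log(s**3 + 5)/3 + C

Let u = s**3 + 5, so du = (3*s**2) ds.
The integral becomes (1/3)·∫ log(u) du; integrate by parts with u′=log(u), dv′=du.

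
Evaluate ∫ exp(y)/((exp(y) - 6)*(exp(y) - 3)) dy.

Let u = e^y, du = e^y dy.
The integral becomes ∫ du/((u-3)(u-6)); decompose into partial fractions.

log(exp(y) - 6)/3 - log(exp(y) - 3)/3 + C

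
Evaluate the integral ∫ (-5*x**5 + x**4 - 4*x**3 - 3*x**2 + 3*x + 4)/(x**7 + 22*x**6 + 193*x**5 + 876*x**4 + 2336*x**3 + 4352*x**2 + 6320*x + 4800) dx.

Factor the denominator: (x + 2)*(x + 4)*(x + 5)**2*(x + 6)*(x**2 + 4).
Partial-fraction decomposition: (442*x - 1601)/(33640*(x**2 + 4)) + 20459/(160*(x + 6)) - 442928/(7569*(x + 5)) + 16664/(87*(x + 5)**2) - 697/(10*(x + 4)) + 97/(288*(x + 2)).
Integrate each term; A/(x−a) gives A·log|x−a|; the (Bx+D)/(x²+p²) term gives a log and an atan.

97*log(x + 2)/288 - 697*log(x + 4)/10 - 442928*log(x + 5)/7569 + 20459*log(x + 6)/160 + 221*log(x**2 + 4)/33640 - 1601*atan(x/2)/67280 - 16664/(87*x + 435) + C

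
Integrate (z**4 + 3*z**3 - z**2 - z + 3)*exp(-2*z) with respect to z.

Use integration by parts with u = z**4 + 3*z**3 - z**2 - z + 3, dv = exp(-2*z) dz, so v = -exp(-2*z)/2.
Apply parts 4 times (tabular method): alternate signs, differentiate u down to 0, integrate dv up.

(-4*z**4 - 20*z**3 - 26*z**2 - 22*z - 23)*exp(-2*z)/8 + C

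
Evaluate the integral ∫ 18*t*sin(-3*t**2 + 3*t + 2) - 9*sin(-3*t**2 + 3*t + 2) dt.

3*cos(-3*t**2 + 3*t + 2) + C

Let u = 3*t**2 - 3*t - 2, so du = (6*t - 3) dt.
Rewriting, the integral becomes -3·∫ sin(u) du = -3·-cos(u).
Substituting back, u = 3*t**2 - 3*t - 2.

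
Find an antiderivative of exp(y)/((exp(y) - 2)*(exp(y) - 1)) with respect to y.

log(exp(y) - 2) - log(exp(y) - 1) + C

Let u = e^y, du = e^y dy.
The integral becomes ∫ du/((u-2)(u-1)); decompose into partial fractions.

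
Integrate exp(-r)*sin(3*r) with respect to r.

-exp(-r)*sin(3*r)/10 - 3*exp(-r)*cos(3*r)/10 + C

Let I denote the integral. Integrate by parts with u = sin(3*r), dv = exp(-r) dr, so v = -exp(-r): I = -exp(-r)*sin(3*r) + 3·∫ exp(-r)*cos(3*r) dr.
Apply parts again with u = cos(3*r), dv = exp(-r) dr: ∫ exp(-r)*cos(3*r) dr = -exp(-r)*cos(3*r) − 3·I. Substituting back brings back I: I = -exp(-r)*sin(3*r) - 3*exp(-r)*cos(3*r) − 9·I.
Solving for I: (1 + 9)·I equals the remaining terms, so I = (1/10)·(-exp(-r)*sin(3*r) - 3*exp(-r)*cos(3*r)).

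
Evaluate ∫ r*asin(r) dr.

Use integration by parts with u = arcsin(r), dv = r dr.
Then du = 1/sqrt(-r**2 + 1) dr.

r**2*asin(r)/2 + r*sqrt(-r**2 + 1)/4 - asin(r)/4 + C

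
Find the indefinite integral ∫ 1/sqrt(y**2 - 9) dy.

log(y + sqrt(y**2 - 9)) + C

Substitute y = 3·sec(θ), so dy = 3·sec(θ)*tan(θ) dθ and the radical becomes sqrt(y**2 - 9) = 3·tan(θ) by the Pythagorean identity.
Integrate the resulting trig expression in θ, then back-substitute sec(θ) = y/3, tan(θ) = sqrt(y**2 - 9)/3 (absorbing any constant into C).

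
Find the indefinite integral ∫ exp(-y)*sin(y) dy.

-exp(-y)*sin(y)/2 - exp(-y)*cos(y)/2 + C

Let I denote the integral. Integrate by parts with u = sin(y), dv = exp(-y) dy, so v = -exp(-y): I = -exp(-y)*sin(y) + ∫ exp(-y)*cos(y) dy.
Apply parts again with u = cos(y), dv = exp(-y) dy: ∫ exp(-y)*cos(y) dy = -exp(-y)*cos(y) − I. Substituting back brings back I: I = -exp(-y)*sin(y) - exp(-y)*cos(y) − I.
Solving for I: (1 + 1)·I equals the remaining terms, so I = (1/2)·(-exp(-y)*sin(y) - exp(-y)*cos(y)).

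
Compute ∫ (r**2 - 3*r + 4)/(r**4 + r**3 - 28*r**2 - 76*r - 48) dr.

11*log(r - 6)/280 - 8*log(r + 1)/21 + 7*log(r + 2)/8 - 8*log(r + 4)/15 + C

Factor the denominator: (r - 6)*(r + 1)*(r + 2)*(r + 4).
Partial-fraction decomposition: -8/(15*(r + 4)) + 7/(8*(r + 2)) - 8/(21*(r + 1)) + 11/(280*(r - 6)).
Integrate each term: A/(r−a) contributes A·log|r−a|.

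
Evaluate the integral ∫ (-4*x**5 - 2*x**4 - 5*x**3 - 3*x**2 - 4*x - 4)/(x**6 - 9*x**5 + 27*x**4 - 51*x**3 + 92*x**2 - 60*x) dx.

Factor the denominator: x*(x - 5)*(x - 3)*(x - 1)*(x**2 + 4).
Partial-fraction decomposition: 6*(173*x - 92)/(1885*(x**2 + 4)) - 11/(20*(x - 1)) + 328/(39*(x - 3)) - 7237/(580*(x - 5)) + 1/(15*x).
Integrate each term; A/(x−a) gives A·log|x−a|; the (Bx+D)/(x²+p²) term gives a log and an atan.

log(x)/15 - 7237*log(x - 5)/580 + 328*log(x - 3)/39 - 11*log(x - 1)/20 + 519*log(x**2 + 4)/1885 - 276*atan(x/2)/1885 + C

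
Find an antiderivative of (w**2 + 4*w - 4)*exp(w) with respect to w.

(w**2 + 2*w - 6)*exp(w) + C

Use integration by parts with u = w**2 + 4*w - 4, dv = exp(w) dw, so v = exp(w).
Apply parts 2 times (tabular method): alternate signs, differentiate u down to 0, integrate dv up.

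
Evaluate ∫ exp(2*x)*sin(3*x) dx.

Let I denote the integral. Integrate by parts with u = sin(3*x), dv = exp(2*x) dx, so v = exp(2*x)/2: I = exp(2*x)*sin(3*x)/2 − (3/2)·∫ exp(2*x)*cos(3*x) dx.
Apply parts again with u = cos(3*x), dv = exp(2*x) dx: ∫ exp(2*x)*cos(3*x) dx = exp(2*x)*cos(3*x)/2 + (3/2)·I. Substituting back brings back I: I = exp(2*x)*sin(3*x)/2 - 3*exp(2*x)*cos(3*x)/4 − (9/4)·I.
Solving for I: (1 + 9/4)·I equals the remaining terms, so I = (4/13)·(exp(2*x)*sin(3*x)/2 - 3*exp(2*x)*cos(3*x)/4).

2*exp(2*x)*sin(3*x)/13 - 3*exp(2*x)*cos(3*x)/13 + C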